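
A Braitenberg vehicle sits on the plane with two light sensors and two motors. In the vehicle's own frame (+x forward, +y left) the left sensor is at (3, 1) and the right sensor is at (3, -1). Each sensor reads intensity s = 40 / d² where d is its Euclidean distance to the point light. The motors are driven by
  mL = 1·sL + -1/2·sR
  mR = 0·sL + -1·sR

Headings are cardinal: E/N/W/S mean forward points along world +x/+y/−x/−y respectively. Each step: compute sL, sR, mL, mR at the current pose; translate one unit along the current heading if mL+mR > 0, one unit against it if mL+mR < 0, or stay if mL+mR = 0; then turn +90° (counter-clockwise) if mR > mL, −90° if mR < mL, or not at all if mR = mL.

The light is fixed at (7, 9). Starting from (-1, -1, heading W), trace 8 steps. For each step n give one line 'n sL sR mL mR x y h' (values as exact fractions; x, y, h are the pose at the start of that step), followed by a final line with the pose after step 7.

0 20/121 20/101 810/12221 -20/101 -1 -1 W
1 40/113 8/17 228/1921 -8/17 0 -1 N
2 10/29 1/4 51/232 -1/4 0 -2 E
3 8/49 40/277 1236/13573 -40/277 -1 -2 S
4 20/121 20/101 810/12221 -20/101 -1 -1 W
5 40/113 8/17 228/1921 -8/17 0 -1 N
6 10/29 1/4 51/232 -1/4 0 -2 E
7 8/49 40/277 1236/13573 -40/277 -1 -2 S
final -1 -1 W

n=0: pose=(-1,-1,W); sL=20/121, sR=20/101; mL=810/12221, mR=-20/101; mL+mR=-1610/12221 → advance -1; mR−mL=-3230/12221 → turn -1·90°
n=1: pose=(0,-1,N); sL=40/113, sR=8/17; mL=228/1921, mR=-8/17; mL+mR=-676/1921 → advance -1; mR−mL=-1132/1921 → turn -1·90°
n=2: pose=(0,-2,E); sL=10/29, sR=1/4; mL=51/232, mR=-1/4; mL+mR=-7/232 → advance -1; mR−mL=-109/232 → turn -1·90°
n=3: pose=(-1,-2,S); sL=8/49, sR=40/277; mL=1236/13573, mR=-40/277; mL+mR=-724/13573 → advance -1; mR−mL=-3196/13573 → turn -1·90°
n=4: pose=(-1,-1,W); sL=20/121, sR=20/101; mL=810/12221, mR=-20/101; mL+mR=-1610/12221 → advance -1; mR−mL=-3230/12221 → turn -1·90°
n=5: pose=(0,-1,N); sL=40/113, sR=8/17; mL=228/1921, mR=-8/17; mL+mR=-676/1921 → advance -1; mR−mL=-1132/1921 → turn -1·90°
n=6: pose=(0,-2,E); sL=10/29, sR=1/4; mL=51/232, mR=-1/4; mL+mR=-7/232 → advance -1; mR−mL=-109/232 → turn -1·90°
n=7: pose=(-1,-2,S); sL=8/49, sR=40/277; mL=1236/13573, mR=-40/277; mL+mR=-724/13573 → advance -1; mR−mL=-3196/13573 → turn -1·90°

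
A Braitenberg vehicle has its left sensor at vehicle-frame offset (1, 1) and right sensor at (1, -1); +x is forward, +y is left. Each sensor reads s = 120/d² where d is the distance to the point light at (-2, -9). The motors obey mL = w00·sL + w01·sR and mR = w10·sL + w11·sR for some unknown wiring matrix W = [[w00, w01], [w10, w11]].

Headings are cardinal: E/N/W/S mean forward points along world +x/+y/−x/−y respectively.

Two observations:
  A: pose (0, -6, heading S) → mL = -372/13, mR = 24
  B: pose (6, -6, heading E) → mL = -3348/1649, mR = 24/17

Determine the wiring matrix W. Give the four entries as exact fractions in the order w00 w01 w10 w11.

obs A: pose=(0,-6,S) → sL=120/13, sR=24, mL=-372/13, mR=24
obs B: pose=(6,-6,E) → sL=120/97, sR=24/17, mL=-3348/1649, mR=24/17
sensor matrix S = [[120/13, 24], [120/97, 24/17]]; det S = -357120/21437
solve [mL_A; mL_B] = S·[w00; w01] and [mR_A; mR_B] = S·[w10; w11]:
  w00 = -1/2, w01 = -1, w10 = 0, w11 = 1

-1/2 -1 0 1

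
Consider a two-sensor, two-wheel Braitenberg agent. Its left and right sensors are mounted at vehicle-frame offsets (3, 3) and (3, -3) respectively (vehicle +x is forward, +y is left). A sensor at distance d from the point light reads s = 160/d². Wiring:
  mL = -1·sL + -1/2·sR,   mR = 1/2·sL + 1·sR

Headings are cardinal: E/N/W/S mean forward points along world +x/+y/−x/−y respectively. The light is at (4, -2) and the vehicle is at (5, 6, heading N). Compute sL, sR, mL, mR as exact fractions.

left sensor world pos  = (2, 9); dL² = 125
right sensor world pos = (8, 9); dR² = 137
sL = 160/125 = 32/25
sR = 160/137 = 160/137
mL = -1·sL + -1/2·sR = -6384/3425
mR = 1/2·sL + 1·sR = 6192/3425

32/25 160/137 -6384/3425 6192/3425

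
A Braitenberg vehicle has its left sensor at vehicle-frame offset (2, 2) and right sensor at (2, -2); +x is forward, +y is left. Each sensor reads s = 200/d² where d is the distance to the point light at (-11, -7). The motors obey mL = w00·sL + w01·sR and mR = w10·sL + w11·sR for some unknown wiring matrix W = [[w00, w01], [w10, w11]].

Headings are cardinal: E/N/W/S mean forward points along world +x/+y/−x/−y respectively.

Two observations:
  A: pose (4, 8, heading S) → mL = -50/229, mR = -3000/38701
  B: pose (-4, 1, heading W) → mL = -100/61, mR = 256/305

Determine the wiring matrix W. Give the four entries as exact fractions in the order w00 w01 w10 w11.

obs A: pose=(4,8,S) → sL=100/229, sR=100/169, mL=-50/229, mR=-3000/38701
obs B: pose=(-4,1,W) → sL=200/61, sR=8/5, mL=-100/61, mR=256/305
sensor matrix S = [[100/229, 100/169], [200/61, 8/5]]; det S = -2930560/2360761
solve [mL_A; mL_B] = S·[w00; w01] and [mR_A; mR_B] = S·[w10; w11]:
  w00 = -1/2, w01 = 0, w10 = 1/2, w11 = -1/2

-1/2 0 1/2 -1/2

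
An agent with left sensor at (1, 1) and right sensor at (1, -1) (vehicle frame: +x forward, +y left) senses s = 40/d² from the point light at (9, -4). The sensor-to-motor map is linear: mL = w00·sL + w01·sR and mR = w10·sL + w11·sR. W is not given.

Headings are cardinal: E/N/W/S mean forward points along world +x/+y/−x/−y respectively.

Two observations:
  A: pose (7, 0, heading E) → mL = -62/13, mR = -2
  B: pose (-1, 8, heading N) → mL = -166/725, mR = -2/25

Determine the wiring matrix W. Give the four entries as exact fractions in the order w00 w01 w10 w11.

-1/2 -1 0 -1/2

obs A: pose=(7,0,E) → sL=20/13, sR=4, mL=-62/13, mR=-2
obs B: pose=(-1,8,N) → sL=4/29, sR=4/25, mL=-166/725, mR=-2/25
sensor matrix S = [[20/13, 4], [4/29, 4/25]]; det S = -576/1885
solve [mL_A; mL_B] = S·[w00; w01] and [mR_A; mR_B] = S·[w10; w11]:
  w00 = -1/2, w01 = -1, w10 = 0, w11 = -1/2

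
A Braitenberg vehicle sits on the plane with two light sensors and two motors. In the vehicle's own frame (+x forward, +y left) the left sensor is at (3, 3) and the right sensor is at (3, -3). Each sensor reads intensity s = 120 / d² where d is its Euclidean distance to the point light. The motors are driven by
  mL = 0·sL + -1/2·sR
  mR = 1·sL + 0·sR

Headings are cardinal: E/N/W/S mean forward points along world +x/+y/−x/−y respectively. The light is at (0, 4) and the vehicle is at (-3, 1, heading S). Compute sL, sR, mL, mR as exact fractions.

10/3 5/3 -5/6 10/3

left sensor world pos  = (0, -2); dL² = 36
right sensor world pos = (-6, -2); dR² = 72
sL = 120/36 = 10/3
sR = 120/72 = 5/3
mL = 0·sL + -1/2·sR = -5/6
mR = 1·sL + 0·sR = 10/3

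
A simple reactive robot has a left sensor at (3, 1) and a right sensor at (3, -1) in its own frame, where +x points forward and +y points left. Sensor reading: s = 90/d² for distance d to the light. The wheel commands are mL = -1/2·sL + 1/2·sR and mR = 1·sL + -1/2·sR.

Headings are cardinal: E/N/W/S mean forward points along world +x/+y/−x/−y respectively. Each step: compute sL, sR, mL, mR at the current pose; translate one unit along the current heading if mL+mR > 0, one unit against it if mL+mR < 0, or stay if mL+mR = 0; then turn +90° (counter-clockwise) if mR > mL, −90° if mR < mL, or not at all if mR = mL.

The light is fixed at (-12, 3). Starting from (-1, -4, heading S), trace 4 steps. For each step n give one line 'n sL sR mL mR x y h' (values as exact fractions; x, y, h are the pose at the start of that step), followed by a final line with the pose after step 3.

0 45/122 9/20 99/2440 351/2440 -1 -4 S
1 18/49 90/277 -288/13573 2781/13573 -1 -5 E
2 45/73 45/97 -540/7081 5445/14162 0 -5 N
3 18/29 10/13 28/377 89/377 0 -4 W
final -1 -4 S

n=0: pose=(-1,-4,S); sL=45/122, sR=9/20; mL=99/2440, mR=351/2440; mL+mR=45/244 → advance +1; mR−mL=63/610 → turn +1·90°
n=1: pose=(-1,-5,E); sL=18/49, sR=90/277; mL=-288/13573, mR=2781/13573; mL+mR=9/49 → advance +1; mR−mL=3069/13573 → turn +1·90°
n=2: pose=(0,-5,N); sL=45/73, sR=45/97; mL=-540/7081, mR=5445/14162; mL+mR=45/146 → advance +1; mR−mL=6525/14162 → turn +1·90°
n=3: pose=(0,-4,W); sL=18/29, sR=10/13; mL=28/377, mR=89/377; mL+mR=9/29 → advance +1; mR−mL=61/377 → turn +1·90°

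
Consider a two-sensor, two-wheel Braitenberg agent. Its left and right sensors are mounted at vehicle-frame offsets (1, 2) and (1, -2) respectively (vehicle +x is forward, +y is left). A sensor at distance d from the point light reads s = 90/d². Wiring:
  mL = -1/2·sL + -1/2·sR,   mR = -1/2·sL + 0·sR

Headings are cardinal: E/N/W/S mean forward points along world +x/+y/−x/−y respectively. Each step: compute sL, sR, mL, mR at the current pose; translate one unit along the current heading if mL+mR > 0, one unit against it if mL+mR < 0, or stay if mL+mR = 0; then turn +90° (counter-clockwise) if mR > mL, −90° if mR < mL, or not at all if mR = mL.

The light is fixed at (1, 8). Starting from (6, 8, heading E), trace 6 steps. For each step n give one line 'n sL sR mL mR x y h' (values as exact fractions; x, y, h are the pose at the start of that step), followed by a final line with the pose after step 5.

0 9/4 9/4 -9/4 -9/8 6 8 E
1 18 90/37 -378/37 -9 5 8 N
2 5 9 -7 -5/2 5 7 W
3 90/53 90/13 -2970/689 -45/53 6 7 S
4 9/4 9/4 -9/4 -9/8 6 8 E
5 18 90/37 -378/37 -9 5 8 N
final 5 7 W

n=0: pose=(6,8,E); sL=9/4, sR=9/4; mL=-9/4, mR=-9/8; mL+mR=-27/8 → advance -1; mR−mL=9/8 → turn +1·90°
n=1: pose=(5,8,N); sL=18, sR=90/37; mL=-378/37, mR=-9; mL+mR=-711/37 → advance -1; mR−mL=45/37 → turn +1·90°
n=2: pose=(5,7,W); sL=5, sR=9; mL=-7, mR=-5/2; mL+mR=-19/2 → advance -1; mR−mL=9/2 → turn +1·90°
n=3: pose=(6,7,S); sL=90/53, sR=90/13; mL=-2970/689, mR=-45/53; mL+mR=-3555/689 → advance -1; mR−mL=45/13 → turn +1·90°
n=4: pose=(6,8,E); sL=9/4, sR=9/4; mL=-9/4, mR=-9/8; mL+mR=-27/8 → advance -1; mR−mL=9/8 → turn +1·90°
n=5: pose=(5,8,N); sL=18, sR=90/37; mL=-378/37, mR=-9; mL+mR=-711/37 → advance -1; mR−mL=45/37 → turn +1·90°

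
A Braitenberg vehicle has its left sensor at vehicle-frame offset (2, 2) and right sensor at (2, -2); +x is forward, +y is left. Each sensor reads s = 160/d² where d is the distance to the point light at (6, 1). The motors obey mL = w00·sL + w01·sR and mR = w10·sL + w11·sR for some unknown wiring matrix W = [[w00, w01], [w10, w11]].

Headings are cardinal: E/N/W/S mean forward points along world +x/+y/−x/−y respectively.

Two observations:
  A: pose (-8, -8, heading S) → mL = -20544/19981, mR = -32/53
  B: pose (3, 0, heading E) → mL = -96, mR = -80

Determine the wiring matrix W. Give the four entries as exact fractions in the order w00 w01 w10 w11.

-1 -1 -1 0

obs A: pose=(-8,-8,S) → sL=32/53, sR=160/377, mL=-20544/19981, mR=-32/53
obs B: pose=(3,0,E) → sL=80, sR=16, mL=-96, mR=-80
sensor matrix S = [[32/53, 160/377], [80, 16]]; det S = -485376/19981
solve [mL_A; mL_B] = S·[w00; w01] and [mR_A; mR_B] = S·[w10; w11]:
  w00 = -1, w01 = -1, w10 = -1, w11 = 0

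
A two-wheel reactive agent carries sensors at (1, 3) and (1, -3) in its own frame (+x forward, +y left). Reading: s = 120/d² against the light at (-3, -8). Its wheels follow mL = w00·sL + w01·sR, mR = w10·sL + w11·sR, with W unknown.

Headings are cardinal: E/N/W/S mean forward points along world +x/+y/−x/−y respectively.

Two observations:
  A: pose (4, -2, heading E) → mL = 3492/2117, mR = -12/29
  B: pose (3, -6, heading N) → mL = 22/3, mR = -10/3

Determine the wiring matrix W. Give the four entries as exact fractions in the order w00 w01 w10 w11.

1 1/2 -1/2 0

obs A: pose=(4,-2,E) → sL=24/29, sR=120/73, mL=3492/2117, mR=-12/29
obs B: pose=(3,-6,N) → sL=20/3, sR=4/3, mL=22/3, mR=-10/3
sensor matrix S = [[24/29, 120/73], [20/3, 4/3]]; det S = -20864/2117
solve [mL_A; mL_B] = S·[w00; w01] and [mR_A; mR_B] = S·[w10; w11]:
  w00 = 1, w01 = 1/2, w10 = -1/2, w11 = 0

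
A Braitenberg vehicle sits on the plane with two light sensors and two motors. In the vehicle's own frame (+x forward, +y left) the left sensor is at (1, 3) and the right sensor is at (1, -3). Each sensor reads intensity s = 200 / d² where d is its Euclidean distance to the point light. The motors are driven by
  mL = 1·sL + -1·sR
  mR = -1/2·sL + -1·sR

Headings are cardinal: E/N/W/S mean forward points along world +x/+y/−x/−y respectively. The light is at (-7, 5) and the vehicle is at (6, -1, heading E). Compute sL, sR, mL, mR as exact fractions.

left sensor world pos  = (7, 2); dL² = 205
right sensor world pos = (7, -4); dR² = 277
sL = 200/205 = 40/41
sR = 200/277 = 200/277
mL = 1·sL + -1·sR = 2880/11357
mR = -1/2·sL + -1·sR = -13740/11357

40/41 200/277 2880/11357 -13740/11357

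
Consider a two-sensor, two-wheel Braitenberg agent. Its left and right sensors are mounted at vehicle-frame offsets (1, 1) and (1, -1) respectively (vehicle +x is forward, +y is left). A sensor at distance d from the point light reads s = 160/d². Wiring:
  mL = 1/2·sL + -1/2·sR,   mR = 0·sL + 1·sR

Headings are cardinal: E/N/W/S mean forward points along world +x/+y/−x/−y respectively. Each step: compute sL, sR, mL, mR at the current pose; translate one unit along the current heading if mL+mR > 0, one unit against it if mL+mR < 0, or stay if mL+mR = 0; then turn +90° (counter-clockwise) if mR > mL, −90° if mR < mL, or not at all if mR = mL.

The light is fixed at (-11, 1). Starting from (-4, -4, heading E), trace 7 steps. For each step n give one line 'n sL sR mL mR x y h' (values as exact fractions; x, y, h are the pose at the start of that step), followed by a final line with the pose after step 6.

n=0: pose=(-4,-4,E); sL=2, sR=8/5; mL=1/5, mR=8/5; mL+mR=9/5 → advance +1; mR−mL=7/5 → turn +1·90°
n=1: pose=(-3,-4,N); sL=32/13, sR=160/97; mL=512/1261, mR=160/97; mL+mR=2592/1261 → advance +1; mR−mL=1568/1261 → turn +1·90°
n=2: pose=(-3,-3,W); sL=80/37, sR=80/29; mL=-320/1073, mR=80/29; mL+mR=2640/1073 → advance +1; mR−mL=3280/1073 → turn +1·90°
n=3: pose=(-4,-3,S); sL=160/89, sR=160/61; mL=-2240/5429, mR=160/61; mL+mR=12000/5429 → advance +1; mR−mL=16480/5429 → turn +1·90°
n=4: pose=(-4,-4,E); sL=2, sR=8/5; mL=1/5, mR=8/5; mL+mR=9/5 → advance +1; mR−mL=7/5 → turn +1·90°
n=5: pose=(-3,-4,N); sL=32/13, sR=160/97; mL=512/1261, mR=160/97; mL+mR=2592/1261 → advance +1; mR−mL=1568/1261 → turn +1·90°
n=6: pose=(-3,-3,W); sL=80/37, sR=80/29; mL=-320/1073, mR=80/29; mL+mR=2640/1073 → advance +1; mR−mL=3280/1073 → turn +1·90°

0 2 8/5 1/5 8/5 -4 -4 E
1 32/13 160/97 512/1261 160/97 -3 -4 N
2 80/37 80/29 -320/1073 80/29 -3 -3 W
3 160/89 160/61 -2240/5429 160/61 -4 -3 S
4 2 8/5 1/5 8/5 -4 -4 E
5 32/13 160/97 512/1261 160/97 -3 -4 N
6 80/37 80/29 -320/1073 80/29 -3 -3 W
final -4 -3 S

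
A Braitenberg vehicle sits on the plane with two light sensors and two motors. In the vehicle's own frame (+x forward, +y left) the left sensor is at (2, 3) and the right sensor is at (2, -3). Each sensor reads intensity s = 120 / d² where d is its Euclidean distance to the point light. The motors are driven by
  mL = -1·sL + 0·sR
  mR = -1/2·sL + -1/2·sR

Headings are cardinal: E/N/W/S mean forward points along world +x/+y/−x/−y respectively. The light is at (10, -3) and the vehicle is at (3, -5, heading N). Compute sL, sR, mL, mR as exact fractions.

left sensor world pos  = (0, -3); dL² = 100
right sensor world pos = (6, -3); dR² = 16
sL = 120/100 = 6/5
sR = 120/16 = 15/2
mL = -1·sL + 0·sR = -6/5
mR = -1/2·sL + -1/2·sR = -87/20

6/5 15/2 -6/5 -87/20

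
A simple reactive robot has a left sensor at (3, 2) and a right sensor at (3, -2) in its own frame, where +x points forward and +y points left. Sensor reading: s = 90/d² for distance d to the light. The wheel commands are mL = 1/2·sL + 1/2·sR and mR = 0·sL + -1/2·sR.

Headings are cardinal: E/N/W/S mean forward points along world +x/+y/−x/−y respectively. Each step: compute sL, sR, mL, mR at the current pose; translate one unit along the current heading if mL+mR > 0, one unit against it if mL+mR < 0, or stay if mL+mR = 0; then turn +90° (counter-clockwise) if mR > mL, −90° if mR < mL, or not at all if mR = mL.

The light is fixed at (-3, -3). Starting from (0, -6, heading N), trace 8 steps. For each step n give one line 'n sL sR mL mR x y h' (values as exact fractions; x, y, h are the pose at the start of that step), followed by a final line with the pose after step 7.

0 90 18/5 234/5 -9/5 0 -6 N
1 5/2 45/26 55/26 -45/52 0 -5 E
2 90/61 90/29 4050/1769 -45/29 1 -5 S
3 45/13 45 315/13 -45/2 1 -6 W
4 90 18/5 234/5 -9/5 0 -6 N
5 5/2 45/26 55/26 -45/52 0 -5 E
6 90/61 90/29 4050/1769 -45/29 1 -5 S
7 45/13 45 315/13 -45/2 1 -6 W
final 0 -6 N

n=0: pose=(0,-6,N); sL=90, sR=18/5; mL=234/5, mR=-9/5; mL+mR=45 → advance +1; mR−mL=-243/5 → turn -1·90°
n=1: pose=(0,-5,E); sL=5/2, sR=45/26; mL=55/26, mR=-45/52; mL+mR=5/4 → advance +1; mR−mL=-155/52 → turn -1·90°
n=2: pose=(1,-5,S); sL=90/61, sR=90/29; mL=4050/1769, mR=-45/29; mL+mR=45/61 → advance +1; mR−mL=-6795/1769 → turn -1·90°
n=3: pose=(1,-6,W); sL=45/13, sR=45; mL=315/13, mR=-45/2; mL+mR=45/26 → advance +1; mR−mL=-1215/26 → turn -1·90°
n=4: pose=(0,-6,N); sL=90, sR=18/5; mL=234/5, mR=-9/5; mL+mR=45 → advance +1; mR−mL=-243/5 → turn -1·90°
n=5: pose=(0,-5,E); sL=5/2, sR=45/26; mL=55/26, mR=-45/52; mL+mR=5/4 → advance +1; mR−mL=-155/52 → turn -1·90°
n=6: pose=(1,-5,S); sL=90/61, sR=90/29; mL=4050/1769, mR=-45/29; mL+mR=45/61 → advance +1; mR−mL=-6795/1769 → turn -1·90°
n=7: pose=(1,-6,W); sL=45/13, sR=45; mL=315/13, mR=-45/2; mL+mR=45/26 → advance +1; mR−mL=-1215/26 → turn -1·90°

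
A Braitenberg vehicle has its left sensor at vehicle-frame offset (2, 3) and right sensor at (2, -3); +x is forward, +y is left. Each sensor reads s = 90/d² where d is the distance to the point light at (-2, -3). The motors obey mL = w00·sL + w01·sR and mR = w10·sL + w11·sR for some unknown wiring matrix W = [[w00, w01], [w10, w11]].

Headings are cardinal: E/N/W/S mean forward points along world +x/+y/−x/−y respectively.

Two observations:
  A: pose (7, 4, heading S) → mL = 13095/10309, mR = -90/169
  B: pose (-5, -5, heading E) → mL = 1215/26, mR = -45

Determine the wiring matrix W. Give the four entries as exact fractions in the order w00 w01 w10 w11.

obs A: pose=(7,4,S) → sL=90/169, sR=90/61, mL=13095/10309, mR=-90/169
obs B: pose=(-5,-5,E) → sL=45, sR=45/13, mL=1215/26, mR=-45
sensor matrix S = [[90/169, 90/61], [45, 45/13]]; det S = -8650800/134017
solve [mL_A; mL_B] = S·[w00; w01] and [mR_A; mR_B] = S·[w10; w11]:
  w00 = 1, w01 = 1/2, w10 = -1, w11 = 0

1 1/2 -1 0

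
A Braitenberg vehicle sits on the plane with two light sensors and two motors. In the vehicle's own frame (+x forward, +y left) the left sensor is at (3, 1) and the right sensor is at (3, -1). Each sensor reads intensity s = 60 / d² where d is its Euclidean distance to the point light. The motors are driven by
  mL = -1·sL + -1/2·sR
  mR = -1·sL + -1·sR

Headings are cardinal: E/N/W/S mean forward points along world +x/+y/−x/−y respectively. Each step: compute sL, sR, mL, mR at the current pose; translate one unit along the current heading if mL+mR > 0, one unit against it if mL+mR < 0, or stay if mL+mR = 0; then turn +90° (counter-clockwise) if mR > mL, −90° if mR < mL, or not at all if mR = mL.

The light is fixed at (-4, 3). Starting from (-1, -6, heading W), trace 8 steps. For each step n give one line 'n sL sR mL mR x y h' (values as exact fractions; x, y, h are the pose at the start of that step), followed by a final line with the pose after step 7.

n=0: pose=(-1,-6,W); sL=3/5, sR=15/16; mL=-171/160, mR=-123/80; mL+mR=-417/160 → advance -1; mR−mL=-15/32 → turn -1·90°
n=1: pose=(0,-6,N); sL=4/3, sR=60/61; mL=-334/183, mR=-424/183; mL+mR=-758/183 → advance -1; mR−mL=-30/61 → turn -1·90°
n=2: pose=(0,-7,E); sL=6/13, sR=6/17; mL=-141/221, mR=-180/221; mL+mR=-321/221 → advance -1; mR−mL=-3/17 → turn -1·90°
n=3: pose=(-1,-7,S); sL=12/37, sR=60/173; mL=-3186/6401, mR=-4296/6401; mL+mR=-7482/6401 → advance -1; mR−mL=-30/173 → turn -1·90°
n=4: pose=(-1,-6,W); sL=3/5, sR=15/16; mL=-171/160, mR=-123/80; mL+mR=-417/160 → advance -1; mR−mL=-15/32 → turn -1·90°
n=5: pose=(0,-6,N); sL=4/3, sR=60/61; mL=-334/183, mR=-424/183; mL+mR=-758/183 → advance -1; mR−mL=-30/61 → turn -1·90°
n=6: pose=(0,-7,E); sL=6/13, sR=6/17; mL=-141/221, mR=-180/221; mL+mR=-321/221 → advance -1; mR−mL=-3/17 → turn -1·90°
n=7: pose=(-1,-7,S); sL=12/37, sR=60/173; mL=-3186/6401, mR=-4296/6401; mL+mR=-7482/6401 → advance -1; mR−mL=-30/173 → turn -1·90°

0 3/5 15/16 -171/160 -123/80 -1 -6 W
1 4/3 60/61 -334/183 -424/183 0 -6 N
2 6/13 6/17 -141/221 -180/221 0 -7 E
3 12/37 60/173 -3186/6401 -4296/6401 -1 -7 S
4 3/5 15/16 -171/160 -123/80 -1 -6 W
5 4/3 60/61 -334/183 -424/183 0 -6 N
6 6/13 6/17 -141/221 -180/221 0 -7 E
7 12/37 60/173 -3186/6401 -4296/6401 -1 -7 S
final -1 -6 W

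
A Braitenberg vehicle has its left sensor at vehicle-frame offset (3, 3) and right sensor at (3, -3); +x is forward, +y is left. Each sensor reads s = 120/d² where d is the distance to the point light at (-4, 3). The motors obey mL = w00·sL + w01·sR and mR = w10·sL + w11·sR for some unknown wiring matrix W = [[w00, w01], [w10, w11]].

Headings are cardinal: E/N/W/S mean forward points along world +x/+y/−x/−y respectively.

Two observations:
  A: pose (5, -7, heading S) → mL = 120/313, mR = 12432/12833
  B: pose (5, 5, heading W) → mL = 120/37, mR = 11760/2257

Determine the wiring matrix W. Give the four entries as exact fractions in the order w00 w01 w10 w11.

1 0 1 1

obs A: pose=(5,-7,S) → sL=120/313, sR=24/41, mL=120/313, mR=12432/12833
obs B: pose=(5,5,W) → sL=120/37, sR=120/61, mL=120/37, mR=11760/2257
sensor matrix S = [[120/313, 24/41], [120/37, 120/61]]; det S = -33143040/28964081
solve [mL_A; mL_B] = S·[w00; w01] and [mR_A; mR_B] = S·[w10; w11]:
  w00 = 1, w01 = 0, w10 = 1, w11 = 1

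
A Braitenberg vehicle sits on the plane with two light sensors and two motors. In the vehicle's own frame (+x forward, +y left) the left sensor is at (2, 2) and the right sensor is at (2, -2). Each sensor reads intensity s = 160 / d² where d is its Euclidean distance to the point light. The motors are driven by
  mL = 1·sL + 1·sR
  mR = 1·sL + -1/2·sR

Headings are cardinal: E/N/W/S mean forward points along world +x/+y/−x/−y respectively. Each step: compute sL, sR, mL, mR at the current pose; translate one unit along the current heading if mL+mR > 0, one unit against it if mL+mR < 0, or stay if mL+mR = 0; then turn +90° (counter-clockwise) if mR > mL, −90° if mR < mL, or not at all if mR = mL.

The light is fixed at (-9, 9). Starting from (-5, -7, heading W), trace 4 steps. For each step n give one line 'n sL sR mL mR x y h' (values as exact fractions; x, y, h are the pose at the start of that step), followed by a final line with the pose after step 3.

0 20/41 4/5 264/205 18/205 -5 -7 W
1 160/197 160/221 66880/43537 19600/43537 -6 -7 N
2 80/97 80/157 20320/15229 8680/15229 -6 -6 E
3 32/65 160/293 19776/19045 4176/19045 -5 -6 S
final -5 -7 W

n=0: pose=(-5,-7,W); sL=20/41, sR=4/5; mL=264/205, mR=18/205; mL+mR=282/205 → advance +1; mR−mL=-6/5 → turn -1·90°
n=1: pose=(-6,-7,N); sL=160/197, sR=160/221; mL=66880/43537, mR=19600/43537; mL+mR=86480/43537 → advance +1; mR−mL=-240/221 → turn -1·90°
n=2: pose=(-6,-6,E); sL=80/97, sR=80/157; mL=20320/15229, mR=8680/15229; mL+mR=29000/15229 → advance +1; mR−mL=-120/157 → turn -1·90°
n=3: pose=(-5,-6,S); sL=32/65, sR=160/293; mL=19776/19045, mR=4176/19045; mL+mR=23952/19045 → advance +1; mR−mL=-240/293 → turn -1·90°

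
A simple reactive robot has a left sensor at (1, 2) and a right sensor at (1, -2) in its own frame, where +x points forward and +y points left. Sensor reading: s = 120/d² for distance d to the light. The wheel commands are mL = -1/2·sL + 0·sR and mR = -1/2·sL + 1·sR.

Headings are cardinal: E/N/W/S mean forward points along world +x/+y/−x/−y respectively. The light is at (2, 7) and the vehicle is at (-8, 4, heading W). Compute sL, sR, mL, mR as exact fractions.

60/73 60/61 -30/73 2550/4453

left sensor world pos  = (-9, 2); dL² = 146
right sensor world pos = (-9, 6); dR² = 122
sL = 120/146 = 60/73
sR = 120/122 = 60/61
mL = -1/2·sL + 0·sR = -30/73
mR = -1/2·sL + 1·sR = 2550/4453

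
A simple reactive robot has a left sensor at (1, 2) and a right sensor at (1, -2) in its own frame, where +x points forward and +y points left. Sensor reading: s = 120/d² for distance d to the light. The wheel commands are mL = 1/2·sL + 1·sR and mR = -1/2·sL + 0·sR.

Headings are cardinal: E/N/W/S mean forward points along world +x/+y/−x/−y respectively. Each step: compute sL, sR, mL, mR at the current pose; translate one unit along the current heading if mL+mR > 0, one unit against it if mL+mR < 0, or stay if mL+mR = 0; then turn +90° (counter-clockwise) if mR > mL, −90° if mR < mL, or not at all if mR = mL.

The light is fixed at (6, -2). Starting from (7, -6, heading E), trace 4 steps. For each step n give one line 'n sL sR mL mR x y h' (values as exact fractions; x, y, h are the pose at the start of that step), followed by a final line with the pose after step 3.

0 15 3 21/2 -15/2 7 -6 E
1 120/41 24/5 1284/205 -60/41 8 -6 S
2 12/5 12 66/5 -6/5 8 -7 W
3 120/17 24/5 708/85 -60/17 7 -7 N
final 7 -6 E

n=0: pose=(7,-6,E); sL=15, sR=3; mL=21/2, mR=-15/2; mL+mR=3 → advance +1; mR−mL=-18 → turn -1·90°
n=1: pose=(8,-6,S); sL=120/41, sR=24/5; mL=1284/205, mR=-60/41; mL+mR=24/5 → advance +1; mR−mL=-1584/205 → turn -1·90°
n=2: pose=(8,-7,W); sL=12/5, sR=12; mL=66/5, mR=-6/5; mL+mR=12 → advance +1; mR−mL=-72/5 → turn -1·90°
n=3: pose=(7,-7,N); sL=120/17, sR=24/5; mL=708/85, mR=-60/17; mL+mR=24/5 → advance +1; mR−mL=-1008/85 → turn -1·90°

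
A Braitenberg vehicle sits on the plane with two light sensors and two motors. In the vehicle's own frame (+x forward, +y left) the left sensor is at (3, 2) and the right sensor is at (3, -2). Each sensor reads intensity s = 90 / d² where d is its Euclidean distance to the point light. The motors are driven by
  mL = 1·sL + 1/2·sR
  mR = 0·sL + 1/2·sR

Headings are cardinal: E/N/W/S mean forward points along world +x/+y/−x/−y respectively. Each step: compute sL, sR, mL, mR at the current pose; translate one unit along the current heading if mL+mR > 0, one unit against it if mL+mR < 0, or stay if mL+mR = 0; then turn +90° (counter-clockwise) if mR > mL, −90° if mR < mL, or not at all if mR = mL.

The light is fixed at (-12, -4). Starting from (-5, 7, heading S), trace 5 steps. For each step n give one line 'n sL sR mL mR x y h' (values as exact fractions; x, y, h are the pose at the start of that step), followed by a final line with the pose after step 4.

0 18/29 90/89 2907/2581 45/89 -5 7 S
1 9/8 9/16 45/32 9/32 -5 6 W
2 18/37 90/233 5859/8621 45/233 -6 6 N
3 9/25 5/9 287/450 5/18 -6 7 E
4 18/29 90/89 2907/2581 45/89 -5 7 S
final -5 6 W

n=0: pose=(-5,7,S); sL=18/29, sR=90/89; mL=2907/2581, mR=45/89; mL+mR=4212/2581 → advance +1; mR−mL=-18/29 → turn -1·90°
n=1: pose=(-5,6,W); sL=9/8, sR=9/16; mL=45/32, mR=9/32; mL+mR=27/16 → advance +1; mR−mL=-9/8 → turn -1·90°
n=2: pose=(-6,6,N); sL=18/37, sR=90/233; mL=5859/8621, mR=45/233; mL+mR=7524/8621 → advance +1; mR−mL=-18/37 → turn -1·90°
n=3: pose=(-6,7,E); sL=9/25, sR=5/9; mL=287/450, mR=5/18; mL+mR=206/225 → advance +1; mR−mL=-9/25 → turn -1·90°
n=4: pose=(-5,7,S); sL=18/29, sR=90/89; mL=2907/2581, mR=45/89; mL+mR=4212/2581 → advance +1; mR−mL=-18/29 → turn -1·90°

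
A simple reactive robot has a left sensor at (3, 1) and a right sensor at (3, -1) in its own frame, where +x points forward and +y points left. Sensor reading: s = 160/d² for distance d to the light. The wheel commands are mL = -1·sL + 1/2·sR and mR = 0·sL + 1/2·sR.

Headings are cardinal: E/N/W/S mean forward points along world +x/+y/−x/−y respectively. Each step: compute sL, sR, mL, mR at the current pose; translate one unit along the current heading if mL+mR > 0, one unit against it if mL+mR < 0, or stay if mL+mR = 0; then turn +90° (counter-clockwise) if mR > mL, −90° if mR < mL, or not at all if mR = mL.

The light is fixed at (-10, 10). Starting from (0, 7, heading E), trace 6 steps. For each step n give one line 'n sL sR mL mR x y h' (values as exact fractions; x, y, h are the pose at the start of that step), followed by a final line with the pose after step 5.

n=0: pose=(0,7,E); sL=160/173, sR=32/37; mL=-3152/6401, mR=16/37; mL+mR=-384/6401 → advance -1; mR−mL=160/173 → turn +1·90°
n=1: pose=(-1,7,N); sL=5/2, sR=8/5; mL=-17/10, mR=4/5; mL+mR=-9/10 → advance -1; mR−mL=5/2 → turn +1·90°
n=2: pose=(-1,6,W); sL=160/61, sR=32/9; mL=-464/549, mR=16/9; mL+mR=512/549 → advance +1; mR−mL=160/61 → turn +1·90°
n=3: pose=(-2,6,S); sL=16/13, sR=80/49; mL=-264/637, mR=40/49; mL+mR=256/637 → advance +1; mR−mL=16/13 → turn +1·90°
n=4: pose=(-2,5,E); sL=160/137, sR=160/157; mL=-14160/21509, mR=80/157; mL+mR=-3200/21509 → advance -1; mR−mL=160/137 → turn +1·90°
n=5: pose=(-3,5,N); sL=4, sR=40/17; mL=-48/17, mR=20/17; mL+mR=-28/17 → advance -1; mR−mL=4 → turn +1·90°

0 160/173 32/37 -3152/6401 16/37 0 7 E
1 5/2 8/5 -17/10 4/5 -1 7 N
2 160/61 32/9 -464/549 16/9 -1 6 W
3 16/13 80/49 -264/637 40/49 -2 6 S
4 160/137 160/157 -14160/21509 80/157 -2 5 E
5 4 40/17 -48/17 20/17 -3 5 N
final -3 4 W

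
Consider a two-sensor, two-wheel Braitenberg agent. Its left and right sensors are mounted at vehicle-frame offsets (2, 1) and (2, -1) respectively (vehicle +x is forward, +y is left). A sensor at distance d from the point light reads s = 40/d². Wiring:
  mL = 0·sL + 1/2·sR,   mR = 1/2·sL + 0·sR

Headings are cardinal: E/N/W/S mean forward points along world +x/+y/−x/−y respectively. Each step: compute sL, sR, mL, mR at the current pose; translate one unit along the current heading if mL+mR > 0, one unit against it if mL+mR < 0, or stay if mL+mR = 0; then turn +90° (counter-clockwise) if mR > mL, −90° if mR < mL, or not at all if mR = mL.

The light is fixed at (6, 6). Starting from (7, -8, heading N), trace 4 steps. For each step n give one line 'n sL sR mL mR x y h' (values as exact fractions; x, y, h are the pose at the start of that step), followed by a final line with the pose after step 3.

0 5/18 10/37 5/37 5/36 7 -8 N
1 40/197 8/29 4/29 20/197 7 -7 W
2 20/61 20/61 10/61 10/61 6 -7 N
3 40/101 40/101 20/101 20/101 6 -6 N
final 6 -5 N

n=0: pose=(7,-8,N); sL=5/18, sR=10/37; mL=5/37, mR=5/36; mL+mR=365/1332 → advance +1; mR−mL=5/1332 → turn +1·90°
n=1: pose=(7,-7,W); sL=40/197, sR=8/29; mL=4/29, mR=20/197; mL+mR=1368/5713 → advance +1; mR−mL=-208/5713 → turn -1·90°
n=2: pose=(6,-7,N); sL=20/61, sR=20/61; mL=10/61, mR=10/61; mL+mR=20/61 → advance +1; mR−mL=0 → turn +0·90°
n=3: pose=(6,-6,N); sL=40/101, sR=40/101; mL=20/101, mR=20/101; mL+mR=40/101 → advance +1; mR−mL=0 → turn +0·90°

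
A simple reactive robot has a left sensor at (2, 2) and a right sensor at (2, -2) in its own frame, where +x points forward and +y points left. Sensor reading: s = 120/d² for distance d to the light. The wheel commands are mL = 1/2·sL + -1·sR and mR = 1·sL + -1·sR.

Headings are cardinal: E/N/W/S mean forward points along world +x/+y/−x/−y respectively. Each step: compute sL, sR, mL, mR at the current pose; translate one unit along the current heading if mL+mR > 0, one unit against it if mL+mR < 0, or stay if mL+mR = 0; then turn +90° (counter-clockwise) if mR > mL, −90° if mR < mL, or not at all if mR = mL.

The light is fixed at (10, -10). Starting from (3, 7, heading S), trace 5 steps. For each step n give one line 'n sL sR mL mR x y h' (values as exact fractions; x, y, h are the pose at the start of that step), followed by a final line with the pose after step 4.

n=0: pose=(3,7,S); sL=12/25, sR=20/51; mL=-194/1275, mR=112/1275; mL+mR=-82/1275 → advance -1; mR−mL=6/25 → turn +1·90°
n=1: pose=(3,8,E); sL=24/85, sR=120/281; mL=-6828/23885, mR=-3456/23885; mL+mR=-10284/23885 → advance -1; mR−mL=12/85 → turn +1·90°
n=2: pose=(2,8,N); sL=6/25, sR=30/109; mL=-423/2725, mR=-96/2725; mL+mR=-519/2725 → advance -1; mR−mL=3/25 → turn +1·90°
n=3: pose=(2,7,W); sL=24/65, sR=120/461; mL=-2268/29965, mR=3264/29965; mL+mR=996/29965 → advance +1; mR−mL=12/65 → turn +1·90°
n=4: pose=(1,7,S); sL=60/137, sR=60/173; mL=-3030/23701, mR=2160/23701; mL+mR=-870/23701 → advance -1; mR−mL=30/137 → turn +1·90°

0 12/25 20/51 -194/1275 112/1275 3 7 S
1 24/85 120/281 -6828/23885 -3456/23885 3 8 E
2 6/25 30/109 -423/2725 -96/2725 2 8 N
3 24/65 120/461 -2268/29965 3264/29965 2 7 W
4 60/137 60/173 -3030/23701 2160/23701 1 7 S
final 1 8 E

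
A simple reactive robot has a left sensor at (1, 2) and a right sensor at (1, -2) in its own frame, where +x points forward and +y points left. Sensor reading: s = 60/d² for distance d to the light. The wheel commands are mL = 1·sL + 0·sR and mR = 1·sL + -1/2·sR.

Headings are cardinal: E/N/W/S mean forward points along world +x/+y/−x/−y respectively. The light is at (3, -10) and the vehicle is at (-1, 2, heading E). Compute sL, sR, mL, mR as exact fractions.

left sensor world pos  = (0, 4); dL² = 205
right sensor world pos = (0, 0); dR² = 109
sL = 60/205 = 12/41
sR = 60/109 = 60/109
mL = 1·sL + 0·sR = 12/41
mR = 1·sL + -1/2·sR = 78/4469

12/41 60/109 12/41 78/4469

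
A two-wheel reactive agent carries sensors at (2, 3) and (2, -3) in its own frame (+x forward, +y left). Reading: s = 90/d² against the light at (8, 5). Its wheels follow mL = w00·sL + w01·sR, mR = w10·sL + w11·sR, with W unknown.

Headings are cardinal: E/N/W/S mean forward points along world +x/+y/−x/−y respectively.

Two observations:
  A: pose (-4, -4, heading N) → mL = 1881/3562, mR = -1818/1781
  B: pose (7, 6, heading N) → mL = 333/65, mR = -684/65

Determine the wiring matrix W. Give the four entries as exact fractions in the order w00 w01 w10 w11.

obs A: pose=(-4,-4,N) → sL=45/137, sR=9/13, mL=1881/3562, mR=-1818/1781
obs B: pose=(7,6,N) → sL=18/5, sR=90/13, mL=333/65, mR=-684/65
sensor matrix S = [[45/137, 9/13], [18/5, 90/13]]; det S = -1944/8905
solve [mL_A; mL_B] = S·[w00; w01] and [mR_A; mR_B] = S·[w10; w11]:
  w00 = -1/2, w01 = 1, w10 = -1, w11 = -1

-1/2 1 -1 -1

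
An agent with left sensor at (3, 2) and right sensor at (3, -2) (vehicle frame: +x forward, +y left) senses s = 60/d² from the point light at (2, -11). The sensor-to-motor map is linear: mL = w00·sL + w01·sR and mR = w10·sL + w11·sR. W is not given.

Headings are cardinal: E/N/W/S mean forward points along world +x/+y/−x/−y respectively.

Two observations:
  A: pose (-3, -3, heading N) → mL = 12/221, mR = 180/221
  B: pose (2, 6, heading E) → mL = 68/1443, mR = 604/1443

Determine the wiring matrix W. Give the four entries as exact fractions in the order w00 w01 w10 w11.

-1/2 1/2 1 1

obs A: pose=(-3,-3,N) → sL=6/17, sR=6/13, mL=12/221, mR=180/221
obs B: pose=(2,6,E) → sL=6/37, sR=10/39, mL=68/1443, mR=604/1443
sensor matrix S = [[6/17, 6/13], [6/37, 10/39]]; det S = 128/8177
solve [mL_A; mL_B] = S·[w00; w01] and [mR_A; mR_B] = S·[w10; w11]:
  w00 = -1/2, w01 = 1/2, w10 = 1, w11 = 1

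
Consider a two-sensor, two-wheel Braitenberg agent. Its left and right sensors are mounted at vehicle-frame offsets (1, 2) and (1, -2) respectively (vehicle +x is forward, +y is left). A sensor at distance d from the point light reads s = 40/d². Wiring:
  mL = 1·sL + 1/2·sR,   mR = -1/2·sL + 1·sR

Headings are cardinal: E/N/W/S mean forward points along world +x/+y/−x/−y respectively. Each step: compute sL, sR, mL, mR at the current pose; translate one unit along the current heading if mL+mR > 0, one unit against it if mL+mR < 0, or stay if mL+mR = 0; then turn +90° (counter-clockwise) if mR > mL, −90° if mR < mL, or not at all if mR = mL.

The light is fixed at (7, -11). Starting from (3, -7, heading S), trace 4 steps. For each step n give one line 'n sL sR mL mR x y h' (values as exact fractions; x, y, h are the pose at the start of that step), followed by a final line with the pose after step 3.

0 40/13 8/9 412/117 -76/117 3 -7 S
1 20/13 4/5 126/65 2/65 3 -8 W
2 8/13 8/5 92/65 84/65 2 -8 N
3 10/13 2 23/13 21/13 2 -7 E
final 3 -7 S

n=0: pose=(3,-7,S); sL=40/13, sR=8/9; mL=412/117, mR=-76/117; mL+mR=112/39 → advance +1; mR−mL=-488/117 → turn -1·90°
n=1: pose=(3,-8,W); sL=20/13, sR=4/5; mL=126/65, mR=2/65; mL+mR=128/65 → advance +1; mR−mL=-124/65 → turn -1·90°
n=2: pose=(2,-8,N); sL=8/13, sR=8/5; mL=92/65, mR=84/65; mL+mR=176/65 → advance +1; mR−mL=-8/65 → turn -1·90°
n=3: pose=(2,-7,E); sL=10/13, sR=2; mL=23/13, mR=21/13; mL+mR=44/13 → advance +1; mR−mL=-2/13 → turn -1·90°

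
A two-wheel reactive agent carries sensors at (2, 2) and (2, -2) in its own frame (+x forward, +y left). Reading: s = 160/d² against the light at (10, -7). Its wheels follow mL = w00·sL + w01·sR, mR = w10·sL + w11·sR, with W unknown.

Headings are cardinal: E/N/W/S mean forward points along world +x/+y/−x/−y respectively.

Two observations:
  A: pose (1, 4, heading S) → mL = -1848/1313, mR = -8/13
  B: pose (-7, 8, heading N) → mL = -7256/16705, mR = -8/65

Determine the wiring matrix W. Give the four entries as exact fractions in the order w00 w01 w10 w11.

obs A: pose=(1,4,S) → sL=16/13, sR=80/101, mL=-1848/1313, mR=-8/13
obs B: pose=(-7,8,N) → sL=16/65, sR=80/257, mL=-7256/16705, mR=-8/65
sensor matrix S = [[16/13, 80/101], [16/65, 80/257]]; det S = 63488/337441
solve [mL_A; mL_B] = S·[w00; w01] and [mR_A; mR_B] = S·[w10; w11]:
  w00 = -1/2, w01 = -1, w10 = -1/2, w11 = 0

-1/2 -1 -1/2 0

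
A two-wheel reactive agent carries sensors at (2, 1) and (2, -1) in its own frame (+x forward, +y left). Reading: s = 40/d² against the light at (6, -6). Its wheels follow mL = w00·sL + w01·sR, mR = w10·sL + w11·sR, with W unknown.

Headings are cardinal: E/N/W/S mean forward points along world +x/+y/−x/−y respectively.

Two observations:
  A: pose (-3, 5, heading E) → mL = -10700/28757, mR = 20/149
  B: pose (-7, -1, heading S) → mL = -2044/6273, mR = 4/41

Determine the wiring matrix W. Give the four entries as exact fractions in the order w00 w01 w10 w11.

-1/2 -1 0 1/2

obs A: pose=(-3,5,E) → sL=40/193, sR=40/149, mL=-10700/28757, mR=20/149
obs B: pose=(-7,-1,S) → sL=40/153, sR=8/41, mL=-2044/6273, mR=4/41
sensor matrix S = [[40/193, 40/149], [40/153, 8/41]]; det S = -5365760/180392661
solve [mL_A; mL_B] = S·[w00; w01] and [mR_A; mR_B] = S·[w10; w11]:
  w00 = -1/2, w01 = -1, w10 = 0, w11 = 1/2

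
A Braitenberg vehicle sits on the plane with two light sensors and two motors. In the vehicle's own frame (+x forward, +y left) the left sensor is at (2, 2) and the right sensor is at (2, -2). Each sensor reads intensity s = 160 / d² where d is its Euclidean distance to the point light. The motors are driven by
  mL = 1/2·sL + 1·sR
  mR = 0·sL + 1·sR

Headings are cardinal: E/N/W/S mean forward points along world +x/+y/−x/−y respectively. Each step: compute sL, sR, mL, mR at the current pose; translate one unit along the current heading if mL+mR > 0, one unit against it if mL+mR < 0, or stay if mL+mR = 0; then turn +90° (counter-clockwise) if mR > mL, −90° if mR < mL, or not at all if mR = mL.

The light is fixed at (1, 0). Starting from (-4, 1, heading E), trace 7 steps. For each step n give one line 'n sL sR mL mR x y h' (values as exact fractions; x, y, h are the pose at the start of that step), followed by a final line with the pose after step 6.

n=0: pose=(-4,1,E); sL=80/9, sR=16; mL=184/9, mR=16; mL+mR=328/9 → advance +1; mR−mL=-40/9 → turn -1·90°
n=1: pose=(-3,1,S); sL=32, sR=160/37; mL=752/37, mR=160/37; mL+mR=912/37 → advance +1; mR−mL=-16 → turn -1·90°
n=2: pose=(-3,0,W); sL=4, sR=4; mL=6, mR=4; mL+mR=10 → advance +1; mR−mL=-2 → turn -1·90°
n=3: pose=(-4,0,N); sL=160/53, sR=160/13; mL=9520/689, mR=160/13; mL+mR=18000/689 → advance +1; mR−mL=-80/53 → turn -1·90°
n=4: pose=(-4,1,E); sL=80/9, sR=16; mL=184/9, mR=16; mL+mR=328/9 → advance +1; mR−mL=-40/9 → turn -1·90°
n=5: pose=(-3,1,S); sL=32, sR=160/37; mL=752/37, mR=160/37; mL+mR=912/37 → advance +1; mR−mL=-16 → turn -1·90°
n=6: pose=(-3,0,W); sL=4, sR=4; mL=6, mR=4; mL+mR=10 → advance +1; mR−mL=-2 → turn -1·90°

0 80/9 16 184/9 16 -4 1 E
1 32 160/37 752/37 160/37 -3 1 S
2 4 4 6 4 -3 0 W
3 160/53 160/13 9520/689 160/13 -4 0 N
4 80/9 16 184/9 16 -4 1 E
5 32 160/37 752/37 160/37 -3 1 S
6 4 4 6 4 -3 0 W
final -4 0 N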